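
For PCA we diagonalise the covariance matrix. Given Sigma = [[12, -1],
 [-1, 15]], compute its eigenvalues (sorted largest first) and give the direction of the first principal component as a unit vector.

Step 1 — characteristic polynomial of 2×2 Sigma:
  det(Sigma - λI) = λ² - trace · λ + det = 0.
  trace = 12 + 15 = 27, det = 12·15 - (-1)² = 179.
Step 2 — discriminant:
  Δ = trace² - 4·det = 729 - 716 = 13.
Step 3 — eigenvalues:
  λ = (trace ± √Δ)/2 = (27 ± 3.6056)/2,
  λ_1 = 15.3028,  λ_2 = 11.6972.

Step 4 — unit eigenvector for λ_1: solve (Sigma - λ_1 I)v = 0. First row:
  (12 - 15.3028)·v_x + (-1)·v_y = 0, i.e. (-3.3028)·v_x + (-1)·v_y = 0,
  so v ∝ (b, λ_1 - a) = (-1, 3.3028); multiply by -1 so the first entry is positive: u = (1, -3.3028).
  ||u|| = √((1)² + (-3.3028)²) = √(11.9083) ≈ 3.4508,
  v_1 = u/||u|| ≈ (0.2898, -0.9571) (||v_1|| = 1).

λ_1 = 15.3028,  λ_2 = 11.6972;  v_1 ≈ (0.2898, -0.9571)


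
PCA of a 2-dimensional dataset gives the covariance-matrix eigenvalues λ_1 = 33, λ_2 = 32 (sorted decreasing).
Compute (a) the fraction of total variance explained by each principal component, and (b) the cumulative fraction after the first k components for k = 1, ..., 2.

Step 1 — total variance = trace(Sigma) = Σ λ_i = 33 + 32 = 65.

Step 2 — fraction explained by component i = λ_i / Σ λ:
  PC1: 33/65 = 0.5077
  PC2: 32/65 = 0.4923

Step 3 — cumulative fraction after k components = (λ_1 + ... + λ_k) / Σ λ:
  k = 1: 33/65 = 0.5077
  k = 2: (33 + 32)/65 = 65/65 = 1

Summary (fraction, with percent):

explained: PC1 0.5077 (50.77%), PC2 0.4923 (49.23%);  cumulative: 0.5077, 1


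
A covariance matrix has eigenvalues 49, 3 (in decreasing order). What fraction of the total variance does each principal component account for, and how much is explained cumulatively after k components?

Step 1 — total variance = trace(Sigma) = Σ λ_i = 49 + 3 = 52.

Step 2 — fraction explained by component i = λ_i / Σ λ:
  PC1: 49/52 = 0.9423
  PC2: 3/52 = 0.0577

Step 3 — cumulative fraction after k components = (λ_1 + ... + λ_k) / Σ λ:
  k = 1: 49/52 = 0.9423
  k = 2: (49 + 3)/52 = 52/52 = 1

Summary (fraction, with percent):

explained: PC1 0.9423 (94.23%), PC2 0.0577 (5.77%);  cumulative: 0.9423, 1


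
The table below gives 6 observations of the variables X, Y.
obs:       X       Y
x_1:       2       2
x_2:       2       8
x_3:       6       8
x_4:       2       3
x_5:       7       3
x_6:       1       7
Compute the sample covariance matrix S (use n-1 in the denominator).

Step 1 — column means:
  mean(X) = (2 + 2 + 6 + 2 + 7 + 1) / 6 = 20/6 = 3.3333
  mean(Y) = (2 + 8 + 8 + 3 + 3 + 7) / 6 = 31/6 = 5.1667

Step 2 — sample covariance S[i,j] = (1/(n-1)) · Σ_k (x_{k,i} - mean_i) · (x_{k,j} - mean_j), with n-1 = 5.
  S[X,X] = ((-1.3333)·(-1.3333) + (-1.3333)·(-1.3333) + (2.6667)·(2.6667) + (-1.3333)·(-1.3333) + (3.6667)·(3.6667) + (-2.3333)·(-2.3333)) / 5 = 31.3333/5 = 6.2667
  S[X,Y] = ((-1.3333)·(-3.1667) + (-1.3333)·(2.8333) + (2.6667)·(2.8333) + (-1.3333)·(-2.1667) + (3.6667)·(-2.1667) + (-2.3333)·(1.8333)) / 5 = -1.3333/5 = -0.2667
  S[Y,Y] = ((-3.1667)·(-3.1667) + (2.8333)·(2.8333) + (2.8333)·(2.8333) + (-2.1667)·(-2.1667) + (-2.1667)·(-2.1667) + (1.8333)·(1.8333)) / 5 = 38.8333/5 = 7.7667

S is symmetric (S[j,i] = S[i,j]). Assembling:

S = [[6.2667, -0.2667],
 [-0.2667, 7.7667]]


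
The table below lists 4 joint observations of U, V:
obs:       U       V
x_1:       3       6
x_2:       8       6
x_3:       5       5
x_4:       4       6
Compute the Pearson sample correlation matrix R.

Step 1 — column means:
  mean(U) = (3 + 8 + 5 + 4) / 4 = 20/4 = 5
  mean(V) = (6 + 6 + 5 + 6) / 4 = 23/4 = 5.75

Step 2 — sample variances and covariances s[i,j] = (1/(n-1)) · Σ_k (x_{k,i} - mean_i) · (x_{k,j} - mean_j), with n-1 = 3:
  s[U,U] = ((-2)·(-2) + (3)·(3) + (0)·(0) + (-1)·(-1)) / 3 = 14/3 = 4.6667
  s[U,V] = ((-2)·(0.25) + (3)·(0.25) + (0)·(-0.75) + (-1)·(0.25)) / 3 = 0/3 = 0
  s[V,V] = ((0.25)·(0.25) + (0.25)·(0.25) + (-0.75)·(-0.75) + (0.25)·(0.25)) / 3 = 0.75/3 = 0.25
  Sample standard deviations s_i = √(s[i,i]):
  s(U) = √(4.6667) = 2.1602
  s(V) = √(0.25) = 0.5

Step 3 — r_{ij} = s_{ij} / (s_i · s_j):
  r[U,U] = 1 (diagonal).
  r[U,V] = 0 / (2.1602 · 0.5) = 0 / 1.0801 = 0
  r[V,V] = 1 (diagonal).

R is symmetric with unit diagonal. Assembling:

R = [[1, 0],
 [0, 1]]


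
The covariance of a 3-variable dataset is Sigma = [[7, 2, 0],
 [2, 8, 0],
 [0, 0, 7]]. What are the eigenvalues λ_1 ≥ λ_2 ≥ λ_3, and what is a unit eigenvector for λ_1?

Step 1 — characteristic polynomial p(λ) = det(λI - Sigma) = λ³ - tr·λ² + c_1·λ - det, where tr = trace, c_1 = sum of the principal 2×2 minors, det = det(Sigma):
  tr = 7 + 8 + 7 = 22,
  c_1 = (7·8 - (2)²) + (7·7 - (0)²) + (8·7 - (0)²) = 52 + 49 + 56 = 157,
  det = 7·(8·7 - (0)²) - (2)·((2)·7 - (0)·(0)) + (0)·((2)·(0) - 8·(0)) = 7·(56) - (2)·(14) + (0)·(0) = 364.
  So p(λ) = λ³ - 22λ² + 157λ - 364.
Step 2 — look for an integer root (rational root theorem: any rational root is an integer divisor of 364). Testing λ = 7:
  p(7) = 343 - 1078 + 1099 - 364 = 0  ✓
  Dividing out (λ - 7): p(λ) = (λ - 7)(λ² - 15λ + 52).
Step 3 — remaining eigenvalues from the quadratic λ² - 15λ + 52 = 0:
  Δ = 15² - 4·52 = 225 - 208 = 17,  λ = (15 ± √17)/2 = (15 ± 4.1231)/2 ≈ 9.5616 or 5.4384.
  Sorted: λ_1 = 9.5616,  λ_2 = 7,  λ_3 = 5.4384  (check: sum = 22 = tr ✓).

Step 4 — unit eigenvector for λ_1 ≈ 9.5616: v spans the null space of (Sigma - λ_1 I), whose rows are
  r_1 = (-2.5616, 2, 0),  r_2 = (2, -1.5616, 0),  r_3 = (0, 0, -2.5616).
  v is orthogonal to every row, so take v ∝ r_1 × r_3 = ((2)·(-2.5616) - (0)·(0), (0)·(0) - (-2.5616)·(-2.5616), (-2.5616)·(0) - (2)·(0)) ≈ (-5.1231, -6.5616, 0).
  Rescale (multiply by -1 so the first nonzero entry is positive): u = (5.1231, 6.5616, 0).
  ||u|| = √((5.1231)² + (6.5616)² + (0)²) = √(69.3002) ≈ 8.3247,  v_1 = u/||u|| ≈ (0.6154, 0.7882, 0) (||v_1|| = 1).

λ_1 = 9.5616,  λ_2 = 7,  λ_3 = 5.4384;  v_1 ≈ (0.6154, 0.7882, 0)


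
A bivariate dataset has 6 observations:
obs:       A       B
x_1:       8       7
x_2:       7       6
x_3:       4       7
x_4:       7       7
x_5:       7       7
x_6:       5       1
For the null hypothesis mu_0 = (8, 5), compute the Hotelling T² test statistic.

Step 1 — sample mean vector:
  mean(A) = (8 + 7 + 4 + 7 + 7 + 5) / 6 = 38/6 = 6.3333
  mean(B) = (7 + 6 + 7 + 7 + 7 + 1) / 6 = 35/6 = 5.8333
  x̄ = (6.3333, 5.8333),  deviation x̄ - mu_0 = (6.3333, 5.8333) - (8, 5) = (-1.6667, 0.8333).

Step 2 — sample covariance matrix, S[i,j] = (1/(n-1)) · Σ_k (x_{k,i} - mean_i) · (x_{k,j} - mean_j), divisor n-1 = 5:
  S[A,A] = ((1.6667)·(1.6667) + (0.6667)·(0.6667) + (-2.3333)·(-2.3333) + (0.6667)·(0.6667) + (0.6667)·(0.6667) + (-1.3333)·(-1.3333)) / 5 = 11.3333/5 = 2.2667
  S[A,B] = ((1.6667)·(1.1667) + (0.6667)·(0.1667) + (-2.3333)·(1.1667) + (0.6667)·(1.1667) + (0.6667)·(1.1667) + (-1.3333)·(-4.8333)) / 5 = 7.3333/5 = 1.4667
  S[B,B] = ((1.1667)·(1.1667) + (0.1667)·(0.1667) + (1.1667)·(1.1667) + (1.1667)·(1.1667) + (1.1667)·(1.1667) + (-4.8333)·(-4.8333)) / 5 = 28.8333/5 = 5.7667
  S = [[2.2667, 1.4667],
 [1.4667, 5.7667]].

Step 3 — invert S. det(S) = 2.2667·5.7667 - (1.4667)² = 10.92.
  S^{-1} = (1/det) · [[d, -b], [-b, a]] = [[0.5281, -0.1343],
 [-0.1343, 0.2076]].

Step 4 — quadratic form (x̄ - mu_0)^T · S^{-1} · (x̄ - mu_0):
  S^{-1} · (x̄ - mu_0) = (-0.9921, 0.3968),
  (x̄ - mu_0)^T · [...] = (-1.6667)·(-0.9921) + (0.8333)·(0.3968) = 1.9841.

Step 5 — scale by n: T² = 6 · 1.9841 = 11.9048.

T² ≈ 11.9048


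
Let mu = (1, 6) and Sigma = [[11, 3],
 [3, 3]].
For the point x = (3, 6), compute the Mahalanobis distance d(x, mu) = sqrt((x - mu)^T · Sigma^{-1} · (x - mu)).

Step 1 — centre the observation: (x - mu) = (2, 0).

Step 2 — invert Sigma. det(Sigma) = 11·3 - (3)² = 24.
  Sigma^{-1} = (1/det) · [[d, -b], [-b, a]] = [[0.125, -0.125],
 [-0.125, 0.4583]].

Step 3 — form the quadratic (x - mu)^T · Sigma^{-1} · (x - mu):
  Sigma^{-1} · (x - mu) = (0.25, -0.25).
  (x - mu)^T · [Sigma^{-1} · (x - mu)] = (2)·(0.25) + (0)·(-0.25) = 0.5.

Step 4 — take square root: d = √(0.5) ≈ 0.7071.

d(x, mu) = √(0.5) ≈ 0.7071


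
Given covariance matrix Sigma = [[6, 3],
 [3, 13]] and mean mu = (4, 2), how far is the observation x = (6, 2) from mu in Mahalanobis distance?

Step 1 — centre the observation: (x - mu) = (2, 0).

Step 2 — invert Sigma. det(Sigma) = 6·13 - (3)² = 69.
  Sigma^{-1} = (1/det) · [[d, -b], [-b, a]] = [[0.1884, -0.0435],
 [-0.0435, 0.087]].

Step 3 — form the quadratic (x - mu)^T · Sigma^{-1} · (x - mu):
  Sigma^{-1} · (x - mu) = (0.3768, -0.087).
  (x - mu)^T · [Sigma^{-1} · (x - mu)] = (2)·(0.3768) + (0)·(-0.087) = 0.7536.

Step 4 — take square root: d = √(0.7536) ≈ 0.8681.

d(x, mu) = √(0.7536) ≈ 0.8681


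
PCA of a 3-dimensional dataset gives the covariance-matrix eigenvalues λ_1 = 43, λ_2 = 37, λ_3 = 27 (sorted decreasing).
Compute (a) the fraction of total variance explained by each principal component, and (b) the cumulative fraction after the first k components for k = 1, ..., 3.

Step 1 — total variance = trace(Sigma) = Σ λ_i = 43 + 37 + 27 = 107.

Step 2 — fraction explained by component i = λ_i / Σ λ:
  PC1: 43/107 = 0.4019
  PC2: 37/107 = 0.3458
  PC3: 27/107 = 0.2523

Step 3 — cumulative fraction after k components = (λ_1 + ... + λ_k) / Σ λ:
  k = 1: 43/107 = 0.4019
  k = 2: (43 + 37)/107 = 80/107 = 0.7477
  k = 3: (43 + 37 + 27)/107 = 107/107 = 1

Summary (fraction, with percent):

explained: PC1 0.4019 (40.19%), PC2 0.3458 (34.58%), PC3 0.2523 (25.23%);  cumulative: 0.4019, 0.7477, 1


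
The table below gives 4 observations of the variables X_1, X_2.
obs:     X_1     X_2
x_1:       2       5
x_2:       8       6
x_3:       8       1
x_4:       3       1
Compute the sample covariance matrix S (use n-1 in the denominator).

Step 1 — column means:
  mean(X_1) = (2 + 8 + 8 + 3) / 4 = 21/4 = 5.25
  mean(X_2) = (5 + 6 + 1 + 1) / 4 = 13/4 = 3.25

Step 2 — sample covariance S[i,j] = (1/(n-1)) · Σ_k (x_{k,i} - mean_i) · (x_{k,j} - mean_j), with n-1 = 3.
  S[X_1,X_1] = ((-3.25)·(-3.25) + (2.75)·(2.75) + (2.75)·(2.75) + (-2.25)·(-2.25)) / 3 = 30.75/3 = 10.25
  S[X_1,X_2] = ((-3.25)·(1.75) + (2.75)·(2.75) + (2.75)·(-2.25) + (-2.25)·(-2.25)) / 3 = 0.75/3 = 0.25
  S[X_2,X_2] = ((1.75)·(1.75) + (2.75)·(2.75) + (-2.25)·(-2.25) + (-2.25)·(-2.25)) / 3 = 20.75/3 = 6.9167

S is symmetric (S[j,i] = S[i,j]). Assembling:

S = [[10.25, 0.25],
 [0.25, 6.9167]]


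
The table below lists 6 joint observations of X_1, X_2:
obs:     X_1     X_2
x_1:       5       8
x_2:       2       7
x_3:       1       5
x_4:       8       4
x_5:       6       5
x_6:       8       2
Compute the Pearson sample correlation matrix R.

Step 1 — column means:
  mean(X_1) = (5 + 2 + 1 + 8 + 6 + 8) / 6 = 30/6 = 5
  mean(X_2) = (8 + 7 + 5 + 4 + 5 + 2) / 6 = 31/6 = 5.1667

Step 2 — sample variances and covariances s[i,j] = (1/(n-1)) · Σ_k (x_{k,i} - mean_i) · (x_{k,j} - mean_j), with n-1 = 5:
  s[X_1,X_1] = ((0)·(0) + (-3)·(-3) + (-4)·(-4) + (3)·(3) + (1)·(1) + (3)·(3)) / 5 = 44/5 = 8.8
  s[X_1,X_2] = ((0)·(2.8333) + (-3)·(1.8333) + (-4)·(-0.1667) + (3)·(-1.1667) + (1)·(-0.1667) + (3)·(-3.1667)) / 5 = -18/5 = -3.6
  s[X_2,X_2] = ((2.8333)·(2.8333) + (1.8333)·(1.8333) + (-0.1667)·(-0.1667) + (-1.1667)·(-1.1667) + (-0.1667)·(-0.1667) + (-3.1667)·(-3.1667)) / 5 = 22.8333/5 = 4.5667
  Sample standard deviations s_i = √(s[i,i]):
  s(X_1) = √(8.8) = 2.9665
  s(X_2) = √(4.5667) = 2.137

Step 3 — r_{ij} = s_{ij} / (s_i · s_j):
  r[X_1,X_1] = 1 (diagonal).
  r[X_1,X_2] = -3.6 / (2.9665 · 2.137) = -3.6 / 6.3393 = -0.5679
  r[X_2,X_2] = 1 (diagonal).

R is symmetric with unit diagonal. Assembling:

R = [[1, -0.5679],
 [-0.5679, 1]]


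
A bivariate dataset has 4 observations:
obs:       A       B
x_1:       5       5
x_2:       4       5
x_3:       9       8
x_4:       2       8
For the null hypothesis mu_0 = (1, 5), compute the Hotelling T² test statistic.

Step 1 — sample mean vector:
  mean(A) = (5 + 4 + 9 + 2) / 4 = 20/4 = 5
  mean(B) = (5 + 5 + 8 + 8) / 4 = 26/4 = 6.5
  x̄ = (5, 6.5),  deviation x̄ - mu_0 = (5, 6.5) - (1, 5) = (4, 1.5).

Step 2 — sample covariance matrix, S[i,j] = (1/(n-1)) · Σ_k (x_{k,i} - mean_i) · (x_{k,j} - mean_j), divisor n-1 = 3:
  S[A,A] = ((0)·(0) + (-1)·(-1) + (4)·(4) + (-3)·(-3)) / 3 = 26/3 = 8.6667
  S[A,B] = ((0)·(-1.5) + (-1)·(-1.5) + (4)·(1.5) + (-3)·(1.5)) / 3 = 3/3 = 1
  S[B,B] = ((-1.5)·(-1.5) + (-1.5)·(-1.5) + (1.5)·(1.5) + (1.5)·(1.5)) / 3 = 9/3 = 3
  S = [[8.6667, 1],
 [1, 3]].

Step 3 — invert S. det(S) = 8.6667·3 - (1)² = 25.
  S^{-1} = (1/det) · [[d, -b], [-b, a]] = [[0.12, -0.04],
 [-0.04, 0.3467]].

Step 4 — quadratic form (x̄ - mu_0)^T · S^{-1} · (x̄ - mu_0):
  S^{-1} · (x̄ - mu_0) = (0.42, 0.36),
  (x̄ - mu_0)^T · [...] = (4)·(0.42) + (1.5)·(0.36) = 2.22.

Step 5 — scale by n: T² = 4 · 2.22 = 8.88.

T² ≈ 8.88


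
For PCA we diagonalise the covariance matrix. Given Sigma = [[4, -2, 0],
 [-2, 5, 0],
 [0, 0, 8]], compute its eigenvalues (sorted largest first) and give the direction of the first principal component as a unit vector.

Step 1 — characteristic polynomial p(λ) = det(λI - Sigma) = λ³ - tr·λ² + c_1·λ - det, where tr = trace, c_1 = sum of the principal 2×2 minors, det = det(Sigma):
  tr = 4 + 5 + 8 = 17,
  c_1 = (4·5 - (-2)²) + (4·8 - (0)²) + (5·8 - (0)²) = 16 + 32 + 40 = 88,
  det = 4·(5·8 - (0)²) - (-2)·((-2)·8 - (0)·(0)) + (0)·((-2)·(0) - 5·(0)) = 4·(40) - (-2)·(-16) + (0)·(0) = 128.
  So p(λ) = λ³ - 17λ² + 88λ - 128.
Step 2 — look for an integer root (rational root theorem: any rational root is an integer divisor of 128). Testing λ = 8:
  p(8) = 512 - 1088 + 704 - 128 = 0  ✓
  Dividing out (λ - 8): p(λ) = (λ - 8)(λ² - 9λ + 16).
Step 3 — remaining eigenvalues from the quadratic λ² - 9λ + 16 = 0:
  Δ = 9² - 4·16 = 81 - 64 = 17,  λ = (9 ± √17)/2 = (9 ± 4.1231)/2 ≈ 6.5616 or 2.4384.
  Sorted: λ_1 = 8,  λ_2 = 6.5616,  λ_3 = 2.4384  (check: sum = 17 = tr ✓).

Step 4 — unit eigenvector for λ_1 = 8: v spans the null space of (Sigma - λ_1 I), whose rows are
  r_1 = (-4, -2, 0),  r_2 = (-2, -3, 0),  r_3 = (0, 0, 0).
  v is orthogonal to every row, so take v ∝ r_1 × r_2 = ((-2)·(0) - (0)·(-3), (0)·(-2) - (-4)·(0), (-4)·(-3) - (-2)·(-2)) = (0, 0, 8).
  Rescale (divide by 8): u = (0, 0, 1).
  ||u|| = √((0)² + (0)² + (1)²) = √(1) = 1,  v_1 = u/||u|| ≈ (0, 0, 1) (||v_1|| = 1).

λ_1 = 8,  λ_2 = 6.5616,  λ_3 = 2.4384;  v_1 ≈ (0, 0, 1)


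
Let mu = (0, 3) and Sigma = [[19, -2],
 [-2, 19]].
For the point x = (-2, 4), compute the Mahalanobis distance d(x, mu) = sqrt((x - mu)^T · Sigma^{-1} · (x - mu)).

Step 1 — centre the observation: (x - mu) = (-2, 1).

Step 2 — invert Sigma. det(Sigma) = 19·19 - (-2)² = 357.
  Sigma^{-1} = (1/det) · [[d, -b], [-b, a]] = [[0.0532, 0.0056],
 [0.0056, 0.0532]].

Step 3 — form the quadratic (x - mu)^T · Sigma^{-1} · (x - mu):
  Sigma^{-1} · (x - mu) = (-0.1008, 0.042).
  (x - mu)^T · [Sigma^{-1} · (x - mu)] = (-2)·(-0.1008) + (1)·(0.042) = 0.2437.

Step 4 — take square root: d = √(0.2437) ≈ 0.4937.

d(x, mu) = √(0.2437) ≈ 0.4937


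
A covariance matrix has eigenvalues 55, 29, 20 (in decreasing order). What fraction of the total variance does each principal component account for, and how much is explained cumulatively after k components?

Step 1 — total variance = trace(Sigma) = Σ λ_i = 55 + 29 + 20 = 104.

Step 2 — fraction explained by component i = λ_i / Σ λ:
  PC1: 55/104 = 0.5288
  PC2: 29/104 = 0.2788
  PC3: 20/104 = 0.1923

Step 3 — cumulative fraction after k components = (λ_1 + ... + λ_k) / Σ λ:
  k = 1: 55/104 = 0.5288
  k = 2: (55 + 29)/104 = 84/104 = 0.8077
  k = 3: (55 + 29 + 20)/104 = 104/104 = 1

Summary (fraction, with percent):

explained: PC1 0.5288 (52.88%), PC2 0.2788 (27.88%), PC3 0.1923 (19.23%);  cumulative: 0.5288, 0.8077, 1


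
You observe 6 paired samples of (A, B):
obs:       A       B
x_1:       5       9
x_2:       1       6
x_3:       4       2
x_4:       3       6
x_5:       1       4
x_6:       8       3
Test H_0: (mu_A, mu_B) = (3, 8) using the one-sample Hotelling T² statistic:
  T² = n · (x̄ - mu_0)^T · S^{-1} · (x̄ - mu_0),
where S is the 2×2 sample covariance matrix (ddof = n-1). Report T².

Step 1 — sample mean vector:
  mean(A) = (5 + 1 + 4 + 3 + 1 + 8) / 6 = 22/6 = 3.6667
  mean(B) = (9 + 6 + 2 + 6 + 4 + 3) / 6 = 30/6 = 5
  x̄ = (3.6667, 5),  deviation x̄ - mu_0 = (3.6667, 5) - (3, 8) = (0.6667, -3).

Step 2 — sample covariance matrix, S[i,j] = (1/(n-1)) · Σ_k (x_{k,i} - mean_i) · (x_{k,j} - mean_j), divisor n-1 = 5:
  S[A,A] = ((1.3333)·(1.3333) + (-2.6667)·(-2.6667) + (0.3333)·(0.3333) + (-0.6667)·(-0.6667) + (-2.6667)·(-2.6667) + (4.3333)·(4.3333)) / 5 = 35.3333/5 = 7.0667
  S[A,B] = ((1.3333)·(4) + (-2.6667)·(1) + (0.3333)·(-3) + (-0.6667)·(1) + (-2.6667)·(-1) + (4.3333)·(-2)) / 5 = -5/5 = -1
  S[B,B] = ((4)·(4) + (1)·(1) + (-3)·(-3) + (1)·(1) + (-1)·(-1) + (-2)·(-2)) / 5 = 32/5 = 6.4
  S = [[7.0667, -1],
 [-1, 6.4]].

Step 3 — invert S. det(S) = 7.0667·6.4 - (-1)² = 44.2267.
  S^{-1} = (1/det) · [[d, -b], [-b, a]] = [[0.1447, 0.0226],
 [0.0226, 0.1598]].

Step 4 — quadratic form (x̄ - mu_0)^T · S^{-1} · (x̄ - mu_0):
  S^{-1} · (x̄ - mu_0) = (0.0286, -0.4643),
  (x̄ - mu_0)^T · [...] = (0.6667)·(0.0286) + (-3)·(-0.4643) = 1.4119.

Step 5 — scale by n: T² = 6 · 1.4119 = 8.4715.

T² ≈ 8.4715


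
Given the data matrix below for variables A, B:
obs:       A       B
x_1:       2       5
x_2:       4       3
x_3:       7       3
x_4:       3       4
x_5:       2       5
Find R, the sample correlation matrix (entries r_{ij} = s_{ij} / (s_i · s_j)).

Step 1 — column means:
  mean(A) = (2 + 4 + 7 + 3 + 2) / 5 = 18/5 = 3.6
  mean(B) = (5 + 3 + 3 + 4 + 5) / 5 = 20/5 = 4

Step 2 — sample variances and covariances s[i,j] = (1/(n-1)) · Σ_k (x_{k,i} - mean_i) · (x_{k,j} - mean_j), with n-1 = 4:
  s[A,A] = ((-1.6)·(-1.6) + (0.4)·(0.4) + (3.4)·(3.4) + (-0.6)·(-0.6) + (-1.6)·(-1.6)) / 4 = 17.2/4 = 4.3
  s[A,B] = ((-1.6)·(1) + (0.4)·(-1) + (3.4)·(-1) + (-0.6)·(0) + (-1.6)·(1)) / 4 = -7/4 = -1.75
  s[B,B] = ((1)·(1) + (-1)·(-1) + (-1)·(-1) + (0)·(0) + (1)·(1)) / 4 = 4/4 = 1
  Sample standard deviations s_i = √(s[i,i]):
  s(A) = √(4.3) = 2.0736
  s(B) = √(1) = 1

Step 3 — r_{ij} = s_{ij} / (s_i · s_j):
  r[A,A] = 1 (diagonal).
  r[A,B] = -1.75 / (2.0736 · 1) = -1.75 / 2.0736 = -0.8439
  r[B,B] = 1 (diagonal).

R is symmetric with unit diagonal. Assembling:

R = [[1, -0.8439],
 [-0.8439, 1]]


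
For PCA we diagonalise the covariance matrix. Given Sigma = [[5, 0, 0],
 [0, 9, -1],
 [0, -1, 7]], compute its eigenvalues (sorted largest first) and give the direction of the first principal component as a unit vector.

Step 1 — characteristic polynomial p(λ) = det(λI - Sigma) = λ³ - tr·λ² + c_1·λ - det, where tr = trace, c_1 = sum of the principal 2×2 minors, det = det(Sigma):
  tr = 5 + 9 + 7 = 21,
  c_1 = (5·9 - (0)²) + (5·7 - (0)²) + (9·7 - (-1)²) = 45 + 35 + 62 = 142,
  det = 5·(9·7 - (-1)²) - (0)·((0)·7 - (-1)·(0)) + (0)·((0)·(-1) - 9·(0)) = 5·(62) - (0)·(0) + (0)·(0) = 310.
  So p(λ) = λ³ - 21λ² + 142λ - 310.
Step 2 — look for an integer root (rational root theorem: any rational root is an integer divisor of 310). Testing λ = 5:
  p(5) = 125 - 525 + 710 - 310 = 0  ✓
  Dividing out (λ - 5): p(λ) = (λ - 5)(λ² - 16λ + 62).
Step 3 — remaining eigenvalues from the quadratic λ² - 16λ + 62 = 0:
  Δ = 16² - 4·62 = 256 - 248 = 8,  λ = (16 ± √8)/2 = (16 ± 2.8284)/2 ≈ 9.4142 or 6.5858.
  Sorted: λ_1 = 9.4142,  λ_2 = 6.5858,  λ_3 = 5  (check: sum = 21 = tr ✓).

Step 4 — unit eigenvector for λ_1 ≈ 9.4142: v spans the null space of (Sigma - λ_1 I), whose rows are
  r_1 = (-4.4142, 0, 0),  r_2 = (0, -0.4142, -1),  r_3 = (0, -1, -2.4142).
  v is orthogonal to every row, so take v ∝ r_1 × r_2 = ((0)·(-1) - (0)·(-0.4142), (0)·(0) - (-4.4142)·(-1), (-4.4142)·(-0.4142) - (0)·(0)) ≈ (0, -4.4142, 1.8284).
  Rescale (multiply by -1 so the first nonzero entry is positive): u = (0, 4.4142, -1.8284).
  ||u|| = √((0)² + (4.4142)² + (-1.8284)²) = √(22.8284) ≈ 4.7779,  v_1 = u/||u|| ≈ (0, 0.9239, -0.3827) (||v_1|| = 1).

λ_1 = 9.4142,  λ_2 = 6.5858,  λ_3 = 5;  v_1 ≈ (0, 0.9239, -0.3827)


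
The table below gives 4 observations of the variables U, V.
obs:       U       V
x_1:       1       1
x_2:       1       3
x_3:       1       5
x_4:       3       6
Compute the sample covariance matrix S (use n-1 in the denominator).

Step 1 — column means:
  mean(U) = (1 + 1 + 1 + 3) / 4 = 6/4 = 1.5
  mean(V) = (1 + 3 + 5 + 6) / 4 = 15/4 = 3.75

Step 2 — sample covariance S[i,j] = (1/(n-1)) · Σ_k (x_{k,i} - mean_i) · (x_{k,j} - mean_j), with n-1 = 3.
  S[U,U] = ((-0.5)·(-0.5) + (-0.5)·(-0.5) + (-0.5)·(-0.5) + (1.5)·(1.5)) / 3 = 3/3 = 1
  S[U,V] = ((-0.5)·(-2.75) + (-0.5)·(-0.75) + (-0.5)·(1.25) + (1.5)·(2.25)) / 3 = 4.5/3 = 1.5
  S[V,V] = ((-2.75)·(-2.75) + (-0.75)·(-0.75) + (1.25)·(1.25) + (2.25)·(2.25)) / 3 = 14.75/3 = 4.9167

S is symmetric (S[j,i] = S[i,j]). Assembling:

S = [[1, 1.5],
 [1.5, 4.9167]]


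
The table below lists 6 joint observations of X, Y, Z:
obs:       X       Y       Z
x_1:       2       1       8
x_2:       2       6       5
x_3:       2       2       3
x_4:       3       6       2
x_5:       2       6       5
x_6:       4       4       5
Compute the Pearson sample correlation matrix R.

Step 1 — column means:
  mean(X) = (2 + 2 + 2 + 3 + 2 + 4) / 6 = 15/6 = 2.5
  mean(Y) = (1 + 6 + 2 + 6 + 6 + 4) / 6 = 25/6 = 4.1667
  mean(Z) = (8 + 5 + 3 + 2 + 5 + 5) / 6 = 28/6 = 4.6667

Step 2 — sample variances and covariances s[i,j] = (1/(n-1)) · Σ_k (x_{k,i} - mean_i) · (x_{k,j} - mean_j), with n-1 = 5:
  s[X,X] = ((-0.5)·(-0.5) + (-0.5)·(-0.5) + (-0.5)·(-0.5) + (0.5)·(0.5) + (-0.5)·(-0.5) + (1.5)·(1.5)) / 5 = 3.5/5 = 0.7
  s[X,Y] = ((-0.5)·(-3.1667) + (-0.5)·(1.8333) + (-0.5)·(-2.1667) + (0.5)·(1.8333) + (-0.5)·(1.8333) + (1.5)·(-0.1667)) / 5 = 1.5/5 = 0.3
  s[X,Z] = ((-0.5)·(3.3333) + (-0.5)·(0.3333) + (-0.5)·(-1.6667) + (0.5)·(-2.6667) + (-0.5)·(0.3333) + (1.5)·(0.3333)) / 5 = -2/5 = -0.4
  s[Y,Y] = ((-3.1667)·(-3.1667) + (1.8333)·(1.8333) + (-2.1667)·(-2.1667) + (1.8333)·(1.8333) + (1.8333)·(1.8333) + (-0.1667)·(-0.1667)) / 5 = 24.8333/5 = 4.9667
  s[Y,Z] = ((-3.1667)·(3.3333) + (1.8333)·(0.3333) + (-2.1667)·(-1.6667) + (1.8333)·(-2.6667) + (1.8333)·(0.3333) + (-0.1667)·(0.3333)) / 5 = -10.6667/5 = -2.1333
  s[Z,Z] = ((3.3333)·(3.3333) + (0.3333)·(0.3333) + (-1.6667)·(-1.6667) + (-2.6667)·(-2.6667) + (0.3333)·(0.3333) + (0.3333)·(0.3333)) / 5 = 21.3333/5 = 4.2667
  Sample standard deviations s_i = √(s[i,i]):
  s(X) = √(0.7) = 0.8367
  s(Y) = √(4.9667) = 2.2286
  s(Z) = √(4.2667) = 2.0656

Step 3 — r_{ij} = s_{ij} / (s_i · s_j):
  r[X,X] = 1 (diagonal).
  r[X,Y] = 0.3 / (0.8367 · 2.2286) = 0.3 / 1.8646 = 0.1609
  r[X,Z] = -0.4 / (0.8367 · 2.0656) = -0.4 / 1.7282 = -0.2315
  r[Y,Y] = 1 (diagonal).
  r[Y,Z] = -2.1333 / (2.2286 · 2.0656) = -2.1333 / 4.6034 = -0.4634
  r[Z,Z] = 1 (diagonal).

R is symmetric with unit diagonal. Assembling:

R = [[1, 0.1609, -0.2315],
 [0.1609, 1, -0.4634],
 [-0.2315, -0.4634, 1]]


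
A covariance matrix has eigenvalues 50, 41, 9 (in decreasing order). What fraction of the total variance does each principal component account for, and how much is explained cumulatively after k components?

Step 1 — total variance = trace(Sigma) = Σ λ_i = 50 + 41 + 9 = 100.

Step 2 — fraction explained by component i = λ_i / Σ λ:
  PC1: 50/100 = 0.5
  PC2: 41/100 = 0.41
  PC3: 9/100 = 0.09

Step 3 — cumulative fraction after k components = (λ_1 + ... + λ_k) / Σ λ:
  k = 1: 50/100 = 0.5
  k = 2: (50 + 41)/100 = 91/100 = 0.91
  k = 3: (50 + 41 + 9)/100 = 100/100 = 1

Summary (fraction, with percent):

explained: PC1 0.5 (50%), PC2 0.41 (41%), PC3 0.09 (9%);  cumulative: 0.5, 0.91, 1


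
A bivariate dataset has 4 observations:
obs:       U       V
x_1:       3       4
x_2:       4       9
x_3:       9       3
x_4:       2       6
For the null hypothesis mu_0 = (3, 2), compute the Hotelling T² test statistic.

Step 1 — sample mean vector:
  mean(U) = (3 + 4 + 9 + 2) / 4 = 18/4 = 4.5
  mean(V) = (4 + 9 + 3 + 6) / 4 = 22/4 = 5.5
  x̄ = (4.5, 5.5),  deviation x̄ - mu_0 = (4.5, 5.5) - (3, 2) = (1.5, 3.5).

Step 2 — sample covariance matrix, S[i,j] = (1/(n-1)) · Σ_k (x_{k,i} - mean_i) · (x_{k,j} - mean_j), divisor n-1 = 3:
  S[U,U] = ((-1.5)·(-1.5) + (-0.5)·(-0.5) + (4.5)·(4.5) + (-2.5)·(-2.5)) / 3 = 29/3 = 9.6667
  S[U,V] = ((-1.5)·(-1.5) + (-0.5)·(3.5) + (4.5)·(-2.5) + (-2.5)·(0.5)) / 3 = -12/3 = -4
  S[V,V] = ((-1.5)·(-1.5) + (3.5)·(3.5) + (-2.5)·(-2.5) + (0.5)·(0.5)) / 3 = 21/3 = 7
  S = [[9.6667, -4],
 [-4, 7]].

Step 3 — invert S. det(S) = 9.6667·7 - (-4)² = 51.6667.
  S^{-1} = (1/det) · [[d, -b], [-b, a]] = [[0.1355, 0.0774],
 [0.0774, 0.1871]].

Step 4 — quadratic form (x̄ - mu_0)^T · S^{-1} · (x̄ - mu_0):
  S^{-1} · (x̄ - mu_0) = (0.4742, 0.771),
  (x̄ - mu_0)^T · [...] = (1.5)·(0.4742) + (3.5)·(0.771) = 3.4097.

Step 5 — scale by n: T² = 4 · 3.4097 = 13.6387.

T² ≈ 13.6387


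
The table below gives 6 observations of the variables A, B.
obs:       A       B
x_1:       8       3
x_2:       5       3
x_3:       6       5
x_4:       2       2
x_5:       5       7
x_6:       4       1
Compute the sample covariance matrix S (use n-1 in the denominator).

Step 1 — column means:
  mean(A) = (8 + 5 + 6 + 2 + 5 + 4) / 6 = 30/6 = 5
  mean(B) = (3 + 3 + 5 + 2 + 7 + 1) / 6 = 21/6 = 3.5

Step 2 — sample covariance S[i,j] = (1/(n-1)) · Σ_k (x_{k,i} - mean_i) · (x_{k,j} - mean_j), with n-1 = 5.
  S[A,A] = ((3)·(3) + (0)·(0) + (1)·(1) + (-3)·(-3) + (0)·(0) + (-1)·(-1)) / 5 = 20/5 = 4
  S[A,B] = ((3)·(-0.5) + (0)·(-0.5) + (1)·(1.5) + (-3)·(-1.5) + (0)·(3.5) + (-1)·(-2.5)) / 5 = 7/5 = 1.4
  S[B,B] = ((-0.5)·(-0.5) + (-0.5)·(-0.5) + (1.5)·(1.5) + (-1.5)·(-1.5) + (3.5)·(3.5) + (-2.5)·(-2.5)) / 5 = 23.5/5 = 4.7

S is symmetric (S[j,i] = S[i,j]). Assembling:

S = [[4, 1.4],
 [1.4, 4.7]]


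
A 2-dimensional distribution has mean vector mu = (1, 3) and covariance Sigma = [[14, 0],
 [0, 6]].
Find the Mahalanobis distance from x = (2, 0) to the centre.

Step 1 — centre the observation: (x - mu) = (1, -3).

Step 2 — invert Sigma. det(Sigma) = 14·6 - (0)² = 84.
  Sigma^{-1} = (1/det) · [[d, -b], [-b, a]] = [[0.0714, 0],
 [0, 0.1667]].

Step 3 — form the quadratic (x - mu)^T · Sigma^{-1} · (x - mu):
  Sigma^{-1} · (x - mu) = (0.0714, -0.5).
  (x - mu)^T · [Sigma^{-1} · (x - mu)] = (1)·(0.0714) + (-3)·(-0.5) = 1.5714.

Step 4 — take square root: d = √(1.5714) ≈ 1.2536.

d(x, mu) = √(1.5714) ≈ 1.2536


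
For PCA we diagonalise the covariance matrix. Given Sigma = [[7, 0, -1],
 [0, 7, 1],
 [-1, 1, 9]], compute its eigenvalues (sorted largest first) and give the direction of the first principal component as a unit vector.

Step 1 — characteristic polynomial p(λ) = det(λI - Sigma) = λ³ - tr·λ² + c_1·λ - det, where tr = trace, c_1 = sum of the principal 2×2 minors, det = det(Sigma):
  tr = 7 + 7 + 9 = 23,
  c_1 = (7·7 - (0)²) + (7·9 - (-1)²) + (7·9 - (1)²) = 49 + 62 + 62 = 173,
  det = 7·(7·9 - (1)²) - (0)·((0)·9 - (1)·(-1)) + (-1)·((0)·(1) - 7·(-1)) = 7·(62) - (0)·(1) + (-1)·(7) = 427.
  So p(λ) = λ³ - 23λ² + 173λ - 427.
Step 2 — look for an integer root (rational root theorem: any rational root is an integer divisor of 427). Testing λ = 7:
  p(7) = 343 - 1127 + 1211 - 427 = 0  ✓
  Dividing out (λ - 7): p(λ) = (λ - 7)(λ² - 16λ + 61).
Step 3 — remaining eigenvalues from the quadratic λ² - 16λ + 61 = 0:
  Δ = 16² - 4·61 = 256 - 244 = 12,  λ = (16 ± √12)/2 = (16 ± 3.4641)/2 ≈ 9.7321 or 6.2679.
  Sorted: λ_1 = 9.7321,  λ_2 = 7,  λ_3 = 6.2679  (check: sum = 23 = tr ✓).

Step 4 — unit eigenvector for λ_1 ≈ 9.7321: v spans the null space of (Sigma - λ_1 I), whose rows are
  r_1 = (-2.7321, 0, -1),  r_2 = (0, -2.7321, 1),  r_3 = (-1, 1, -0.7321).
  v is orthogonal to every row, so take v ∝ r_1 × r_2 = ((0)·(1) - (-1)·(-2.7321), (-1)·(0) - (-2.7321)·(1), (-2.7321)·(-2.7321) - (0)·(0)) ≈ (-2.7321, 2.7321, 7.4641).
  Rescale (multiply by -1 so the first nonzero entry is positive): u = (2.7321, -2.7321, -7.4641).
  ||u|| = √((2.7321)² + (-2.7321)² + (-7.4641)²) = √(70.641) ≈ 8.4048,  v_1 = u/||u|| ≈ (0.3251, -0.3251, -0.8881) (||v_1|| = 1).

λ_1 = 9.7321,  λ_2 = 7,  λ_3 = 6.2679;  v_1 ≈ (0.3251, -0.3251, -0.8881)


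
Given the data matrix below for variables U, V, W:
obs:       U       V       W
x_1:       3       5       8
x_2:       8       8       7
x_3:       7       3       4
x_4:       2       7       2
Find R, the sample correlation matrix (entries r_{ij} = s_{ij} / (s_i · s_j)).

Step 1 — column means:
  mean(U) = (3 + 8 + 7 + 2) / 4 = 20/4 = 5
  mean(V) = (5 + 8 + 3 + 7) / 4 = 23/4 = 5.75
  mean(W) = (8 + 7 + 4 + 2) / 4 = 21/4 = 5.25

Step 2 — sample variances and covariances s[i,j] = (1/(n-1)) · Σ_k (x_{k,i} - mean_i) · (x_{k,j} - mean_j), with n-1 = 3:
  s[U,U] = ((-2)·(-2) + (3)·(3) + (2)·(2) + (-3)·(-3)) / 3 = 26/3 = 8.6667
  s[U,V] = ((-2)·(-0.75) + (3)·(2.25) + (2)·(-2.75) + (-3)·(1.25)) / 3 = -1/3 = -0.3333
  s[U,W] = ((-2)·(2.75) + (3)·(1.75) + (2)·(-1.25) + (-3)·(-3.25)) / 3 = 7/3 = 2.3333
  s[V,V] = ((-0.75)·(-0.75) + (2.25)·(2.25) + (-2.75)·(-2.75) + (1.25)·(1.25)) / 3 = 14.75/3 = 4.9167
  s[V,W] = ((-0.75)·(2.75) + (2.25)·(1.75) + (-2.75)·(-1.25) + (1.25)·(-3.25)) / 3 = 1.25/3 = 0.4167
  s[W,W] = ((2.75)·(2.75) + (1.75)·(1.75) + (-1.25)·(-1.25) + (-3.25)·(-3.25)) / 3 = 22.75/3 = 7.5833
  Sample standard deviations s_i = √(s[i,i]):
  s(U) = √(8.6667) = 2.9439
  s(V) = √(4.9167) = 2.2174
  s(W) = √(7.5833) = 2.7538

Step 3 — r_{ij} = s_{ij} / (s_i · s_j):
  r[U,U] = 1 (diagonal).
  r[U,V] = -0.3333 / (2.9439 · 2.2174) = -0.3333 / 6.5277 = -0.0511
  r[U,W] = 2.3333 / (2.9439 · 2.7538) = 2.3333 / 8.1069 = 0.2878
  r[V,V] = 1 (diagonal).
  r[V,W] = 0.4167 / (2.2174 · 2.7538) = 0.4167 / 6.1061 = 0.0682
  r[W,W] = 1 (diagonal).

R is symmetric with unit diagonal. Assembling:

R = [[1, -0.0511, 0.2878],
 [-0.0511, 1, 0.0682],
 [0.2878, 0.0682, 1]]


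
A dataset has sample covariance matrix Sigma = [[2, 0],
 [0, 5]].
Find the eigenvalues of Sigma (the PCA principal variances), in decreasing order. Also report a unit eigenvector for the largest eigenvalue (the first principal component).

Step 1 — characteristic polynomial of 2×2 Sigma:
  det(Sigma - λI) = λ² - trace · λ + det = 0.
  trace = 2 + 5 = 7, det = 2·5 - (0)² = 10.
Step 2 — discriminant:
  Δ = trace² - 4·det = 49 - 40 = 9.
Step 3 — eigenvalues:
  λ = (trace ± √Δ)/2 = (7 ± 3)/2,
  λ_1 = 5,  λ_2 = 2.

Step 4 — unit eigenvector for λ_1: Sigma is diagonal, so its eigenvectors are the coordinate axes. λ_1 = 5 is the diagonal entry on the second coordinate axis, hence
  v_1 = (0, 1) (||v_1|| = 1).

λ_1 = 5,  λ_2 = 2;  v_1 ≈ (0, 1)


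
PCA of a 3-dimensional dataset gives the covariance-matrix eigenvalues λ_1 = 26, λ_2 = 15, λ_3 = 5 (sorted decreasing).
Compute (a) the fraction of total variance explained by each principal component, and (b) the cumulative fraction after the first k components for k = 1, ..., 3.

Step 1 — total variance = trace(Sigma) = Σ λ_i = 26 + 15 + 5 = 46.

Step 2 — fraction explained by component i = λ_i / Σ λ:
  PC1: 26/46 = 0.5652
  PC2: 15/46 = 0.3261
  PC3: 5/46 = 0.1087

Step 3 — cumulative fraction after k components = (λ_1 + ... + λ_k) / Σ λ:
  k = 1: 26/46 = 0.5652
  k = 2: (26 + 15)/46 = 41/46 = 0.8913
  k = 3: (26 + 15 + 5)/46 = 46/46 = 1

Summary (fraction, with percent):

explained: PC1 0.5652 (56.52%), PC2 0.3261 (32.61%), PC3 0.1087 (10.87%);  cumulative: 0.5652, 0.8913, 1


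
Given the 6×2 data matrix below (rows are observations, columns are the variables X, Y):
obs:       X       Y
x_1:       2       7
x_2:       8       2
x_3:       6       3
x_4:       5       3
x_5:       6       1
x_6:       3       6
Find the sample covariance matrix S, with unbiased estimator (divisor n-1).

Step 1 — column means:
  mean(X) = (2 + 8 + 6 + 5 + 6 + 3) / 6 = 30/6 = 5
  mean(Y) = (7 + 2 + 3 + 3 + 1 + 6) / 6 = 22/6 = 3.6667

Step 2 — sample covariance S[i,j] = (1/(n-1)) · Σ_k (x_{k,i} - mean_i) · (x_{k,j} - mean_j), with n-1 = 5.
  S[X,X] = ((-3)·(-3) + (3)·(3) + (1)·(1) + (0)·(0) + (1)·(1) + (-2)·(-2)) / 5 = 24/5 = 4.8
  S[X,Y] = ((-3)·(3.3333) + (3)·(-1.6667) + (1)·(-0.6667) + (0)·(-0.6667) + (1)·(-2.6667) + (-2)·(2.3333)) / 5 = -23/5 = -4.6
  S[Y,Y] = ((3.3333)·(3.3333) + (-1.6667)·(-1.6667) + (-0.6667)·(-0.6667) + (-0.6667)·(-0.6667) + (-2.6667)·(-2.6667) + (2.3333)·(2.3333)) / 5 = 27.3333/5 = 5.4667

S is symmetric (S[j,i] = S[i,j]). Assembling:

S = [[4.8, -4.6],
 [-4.6, 5.4667]]


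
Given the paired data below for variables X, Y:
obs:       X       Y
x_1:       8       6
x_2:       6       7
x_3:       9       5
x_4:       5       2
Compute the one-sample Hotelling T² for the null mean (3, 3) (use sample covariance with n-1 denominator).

Step 1 — sample mean vector:
  mean(X) = (8 + 6 + 9 + 5) / 4 = 28/4 = 7
  mean(Y) = (6 + 7 + 5 + 2) / 4 = 20/4 = 5
  x̄ = (7, 5),  deviation x̄ - mu_0 = (7, 5) - (3, 3) = (4, 2).

Step 2 — sample covariance matrix, S[i,j] = (1/(n-1)) · Σ_k (x_{k,i} - mean_i) · (x_{k,j} - mean_j), divisor n-1 = 3:
  S[X,X] = ((1)·(1) + (-1)·(-1) + (2)·(2) + (-2)·(-2)) / 3 = 10/3 = 3.3333
  S[X,Y] = ((1)·(1) + (-1)·(2) + (2)·(0) + (-2)·(-3)) / 3 = 5/3 = 1.6667
  S[Y,Y] = ((1)·(1) + (2)·(2) + (0)·(0) + (-3)·(-3)) / 3 = 14/3 = 4.6667
  S = [[3.3333, 1.6667],
 [1.6667, 4.6667]].

Step 3 — invert S. det(S) = 3.3333·4.6667 - (1.6667)² = 12.7778.
  S^{-1} = (1/det) · [[d, -b], [-b, a]] = [[0.3652, -0.1304],
 [-0.1304, 0.2609]].

Step 4 — quadratic form (x̄ - mu_0)^T · S^{-1} · (x̄ - mu_0):
  S^{-1} · (x̄ - mu_0) = (1.2, 0),
  (x̄ - mu_0)^T · [...] = (4)·(1.2) + (2)·(0) = 4.8.

Step 5 — scale by n: T² = 4 · 4.8 = 19.2.

T² ≈ 19.2


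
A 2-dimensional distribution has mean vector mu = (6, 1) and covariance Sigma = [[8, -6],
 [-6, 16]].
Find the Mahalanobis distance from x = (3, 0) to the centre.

Step 1 — centre the observation: (x - mu) = (-3, -1).

Step 2 — invert Sigma. det(Sigma) = 8·16 - (-6)² = 92.
  Sigma^{-1} = (1/det) · [[d, -b], [-b, a]] = [[0.1739, 0.0652],
 [0.0652, 0.087]].

Step 3 — form the quadratic (x - mu)^T · Sigma^{-1} · (x - mu):
  Sigma^{-1} · (x - mu) = (-0.587, -0.2826).
  (x - mu)^T · [Sigma^{-1} · (x - mu)] = (-3)·(-0.587) + (-1)·(-0.2826) = 2.0435.

Step 4 — take square root: d = √(2.0435) ≈ 1.4295.

d(x, mu) = √(2.0435) ≈ 1.4295


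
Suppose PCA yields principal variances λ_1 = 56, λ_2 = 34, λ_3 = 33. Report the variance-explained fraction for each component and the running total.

Step 1 — total variance = trace(Sigma) = Σ λ_i = 56 + 34 + 33 = 123.

Step 2 — fraction explained by component i = λ_i / Σ λ:
  PC1: 56/123 = 0.4553
  PC2: 34/123 = 0.2764
  PC3: 33/123 = 0.2683

Step 3 — cumulative fraction after k components = (λ_1 + ... + λ_k) / Σ λ:
  k = 1: 56/123 = 0.4553
  k = 2: (56 + 34)/123 = 90/123 = 0.7317
  k = 3: (56 + 34 + 33)/123 = 123/123 = 1

Summary (fraction, with percent):

explained: PC1 0.4553 (45.53%), PC2 0.2764 (27.64%), PC3 0.2683 (26.83%);  cumulative: 0.4553, 0.7317, 1


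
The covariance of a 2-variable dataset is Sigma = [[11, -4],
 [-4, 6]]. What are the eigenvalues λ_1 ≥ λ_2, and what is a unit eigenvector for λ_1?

Step 1 — characteristic polynomial of 2×2 Sigma:
  det(Sigma - λI) = λ² - trace · λ + det = 0.
  trace = 11 + 6 = 17, det = 11·6 - (-4)² = 50.
Step 2 — discriminant:
  Δ = trace² - 4·det = 289 - 200 = 89.
Step 3 — eigenvalues:
  λ = (trace ± √Δ)/2 = (17 ± 9.434)/2,
  λ_1 = 13.217,  λ_2 = 3.783.

Step 4 — unit eigenvector for λ_1: solve (Sigma - λ_1 I)v = 0. First row:
  (11 - 13.217)·v_x + (-4)·v_y = 0, i.e. (-2.217)·v_x + (-4)·v_y = 0,
  so v ∝ (b, λ_1 - a) = (-4, 2.217); multiply by -1 so the first entry is positive: u = (4, -2.217).
  ||u|| = √((4)² + (-2.217)²) = √(20.915) ≈ 4.5733,
  v_1 = u/||u|| ≈ (0.8746, -0.4848) (||v_1|| = 1).

λ_1 = 13.217,  λ_2 = 3.783;  v_1 ≈ (0.8746, -0.4848)


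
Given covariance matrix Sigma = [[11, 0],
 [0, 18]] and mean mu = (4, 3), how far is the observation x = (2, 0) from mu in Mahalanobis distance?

Step 1 — centre the observation: (x - mu) = (-2, -3).

Step 2 — invert Sigma. det(Sigma) = 11·18 - (0)² = 198.
  Sigma^{-1} = (1/det) · [[d, -b], [-b, a]] = [[0.0909, 0],
 [0, 0.0556]].

Step 3 — form the quadratic (x - mu)^T · Sigma^{-1} · (x - mu):
  Sigma^{-1} · (x - mu) = (-0.1818, -0.1667).
  (x - mu)^T · [Sigma^{-1} · (x - mu)] = (-2)·(-0.1818) + (-3)·(-0.1667) = 0.8636.

Step 4 — take square root: d = √(0.8636) ≈ 0.9293.

d(x, mu) = √(0.8636) ≈ 0.9293


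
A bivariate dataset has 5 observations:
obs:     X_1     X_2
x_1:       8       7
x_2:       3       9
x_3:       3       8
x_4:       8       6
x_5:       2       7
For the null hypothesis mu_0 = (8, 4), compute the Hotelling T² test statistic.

Step 1 — sample mean vector:
  mean(X_1) = (8 + 3 + 3 + 8 + 2) / 5 = 24/5 = 4.8
  mean(X_2) = (7 + 9 + 8 + 6 + 7) / 5 = 37/5 = 7.4
  x̄ = (4.8, 7.4),  deviation x̄ - mu_0 = (4.8, 7.4) - (8, 4) = (-3.2, 3.4).

Step 2 — sample covariance matrix, S[i,j] = (1/(n-1)) · Σ_k (x_{k,i} - mean_i) · (x_{k,j} - mean_j), divisor n-1 = 4:
  S[X_1,X_1] = ((3.2)·(3.2) + (-1.8)·(-1.8) + (-1.8)·(-1.8) + (3.2)·(3.2) + (-2.8)·(-2.8)) / 4 = 34.8/4 = 8.7
  S[X_1,X_2] = ((3.2)·(-0.4) + (-1.8)·(1.6) + (-1.8)·(0.6) + (3.2)·(-1.4) + (-2.8)·(-0.4)) / 4 = -8.6/4 = -2.15
  S[X_2,X_2] = ((-0.4)·(-0.4) + (1.6)·(1.6) + (0.6)·(0.6) + (-1.4)·(-1.4) + (-0.4)·(-0.4)) / 4 = 5.2/4 = 1.3
  S = [[8.7, -2.15],
 [-2.15, 1.3]].

Step 3 — invert S. det(S) = 8.7·1.3 - (-2.15)² = 6.6875.
  S^{-1} = (1/det) · [[d, -b], [-b, a]] = [[0.1944, 0.3215],
 [0.3215, 1.3009]].

Step 4 — quadratic form (x̄ - mu_0)^T · S^{-1} · (x̄ - mu_0):
  S^{-1} · (x̄ - mu_0) = (0.471, 3.3944),
  (x̄ - mu_0)^T · [...] = (-3.2)·(0.471) + (3.4)·(3.3944) = 10.0336.

Step 5 — scale by n: T² = 5 · 10.0336 = 50.1682.

T² ≈ 50.1682


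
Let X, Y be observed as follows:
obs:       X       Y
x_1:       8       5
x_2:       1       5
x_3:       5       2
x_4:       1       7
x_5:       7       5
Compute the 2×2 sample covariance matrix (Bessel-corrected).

Step 1 — column means:
  mean(X) = (8 + 1 + 5 + 1 + 7) / 5 = 22/5 = 4.4
  mean(Y) = (5 + 5 + 2 + 7 + 5) / 5 = 24/5 = 4.8

Step 2 — sample covariance S[i,j] = (1/(n-1)) · Σ_k (x_{k,i} - mean_i) · (x_{k,j} - mean_j), with n-1 = 4.
  S[X,X] = ((3.6)·(3.6) + (-3.4)·(-3.4) + (0.6)·(0.6) + (-3.4)·(-3.4) + (2.6)·(2.6)) / 4 = 43.2/4 = 10.8
  S[X,Y] = ((3.6)·(0.2) + (-3.4)·(0.2) + (0.6)·(-2.8) + (-3.4)·(2.2) + (2.6)·(0.2)) / 4 = -8.6/4 = -2.15
  S[Y,Y] = ((0.2)·(0.2) + (0.2)·(0.2) + (-2.8)·(-2.8) + (2.2)·(2.2) + (0.2)·(0.2)) / 4 = 12.8/4 = 3.2

S is symmetric (S[j,i] = S[i,j]). Assembling:

S = [[10.8, -2.15],
 [-2.15, 3.2]]


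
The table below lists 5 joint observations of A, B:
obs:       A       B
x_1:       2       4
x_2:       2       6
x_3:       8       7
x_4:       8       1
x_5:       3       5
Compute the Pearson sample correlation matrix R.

Step 1 — column means:
  mean(A) = (2 + 2 + 8 + 8 + 3) / 5 = 23/5 = 4.6
  mean(B) = (4 + 6 + 7 + 1 + 5) / 5 = 23/5 = 4.6

Step 2 — sample variances and covariances s[i,j] = (1/(n-1)) · Σ_k (x_{k,i} - mean_i) · (x_{k,j} - mean_j), with n-1 = 4:
  s[A,A] = ((-2.6)·(-2.6) + (-2.6)·(-2.6) + (3.4)·(3.4) + (3.4)·(3.4) + (-1.6)·(-1.6)) / 4 = 39.2/4 = 9.8
  s[A,B] = ((-2.6)·(-0.6) + (-2.6)·(1.4) + (3.4)·(2.4) + (3.4)·(-3.6) + (-1.6)·(0.4)) / 4 = -6.8/4 = -1.7
  s[B,B] = ((-0.6)·(-0.6) + (1.4)·(1.4) + (2.4)·(2.4) + (-3.6)·(-3.6) + (0.4)·(0.4)) / 4 = 21.2/4 = 5.3
  Sample standard deviations s_i = √(s[i,i]):
  s(A) = √(9.8) = 3.1305
  s(B) = √(5.3) = 2.3022

Step 3 — r_{ij} = s_{ij} / (s_i · s_j):
  r[A,A] = 1 (diagonal).
  r[A,B] = -1.7 / (3.1305 · 2.3022) = -1.7 / 7.2069 = -0.2359
  r[B,B] = 1 (diagonal).

R is symmetric with unit diagonal. Assembling:

R = [[1, -0.2359],
 [-0.2359, 1]]
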